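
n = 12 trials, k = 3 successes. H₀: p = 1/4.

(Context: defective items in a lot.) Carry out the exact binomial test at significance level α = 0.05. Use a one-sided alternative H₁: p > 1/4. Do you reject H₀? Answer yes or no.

Exact binomial: n=12, k=3, p₀=1/4=0.2500
P(X≥3) from Σ C(n,i)·p₀^i·(1−p₀)^(n−i)
p-value (one-sided, H₁ greater) = 0.60932
At α=0.05: p ≥ α → fail to reject H₀

reject H₀: no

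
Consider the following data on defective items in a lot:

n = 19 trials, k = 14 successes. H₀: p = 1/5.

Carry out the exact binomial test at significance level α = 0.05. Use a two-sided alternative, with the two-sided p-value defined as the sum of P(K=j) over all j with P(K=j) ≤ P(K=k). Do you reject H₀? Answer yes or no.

Exact binomial: n=19, k=14, p₀=1/5=0.2000
P(X=j) = C(n,j)·p₀^j·(1−p₀)^(n−j); p = Σ P(X=j) over j with P(X=j) ≤ P(X=14)
p-value (two-sided) = 0.00000
At α=0.05: p < α → reject H₀

reject H₀: yes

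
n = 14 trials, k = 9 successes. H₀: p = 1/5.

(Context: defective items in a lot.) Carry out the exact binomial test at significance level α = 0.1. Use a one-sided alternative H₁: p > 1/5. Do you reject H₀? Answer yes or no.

Exact binomial: n=14, k=9, p₀=1/5=0.2000
P(X≥9) from Σ C(n,i)·p₀^i·(1−p₀)^(n−i)
p-value (one-sided, H₁ greater) = 0.00038
At α=0.1: p < α → reject H₀

reject H₀: yes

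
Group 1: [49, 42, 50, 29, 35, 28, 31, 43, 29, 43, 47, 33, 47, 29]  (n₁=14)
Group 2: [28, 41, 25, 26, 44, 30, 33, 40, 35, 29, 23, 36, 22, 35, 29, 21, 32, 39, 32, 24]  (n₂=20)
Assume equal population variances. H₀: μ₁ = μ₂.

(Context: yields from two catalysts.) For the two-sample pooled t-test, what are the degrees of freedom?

degrees of freedom = 32

df = n₁ + n₂ − 2 = 14 + 20 − 2 = 32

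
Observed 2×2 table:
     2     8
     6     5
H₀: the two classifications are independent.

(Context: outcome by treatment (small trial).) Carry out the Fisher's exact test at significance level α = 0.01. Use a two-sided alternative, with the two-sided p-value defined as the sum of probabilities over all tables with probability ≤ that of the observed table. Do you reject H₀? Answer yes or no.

reject H₀: no

Margins: r₁=10, r₂=11, c₁=8, c₂=13, n=21
p_obs = C(10,2)·C(11,6)/C(21,8); sum pmf over tables with pmf ≤ p_obs
p-value (two-sided) = 0.18266
At α=0.01: p ≥ α → fail to reject H₀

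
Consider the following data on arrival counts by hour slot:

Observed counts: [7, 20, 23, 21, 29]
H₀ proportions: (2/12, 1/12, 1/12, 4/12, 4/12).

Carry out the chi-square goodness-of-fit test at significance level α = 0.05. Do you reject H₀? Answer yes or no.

reject H₀: yes

n = 100; E_i = n·p_i = [16.67, 8.33, 8.33, 33.33, 33.33]
χ² = (7−16.67)²/16.67 + (20−8.33)²/8.33 + (23−8.33)²/8.33 + (21−33.33)²/33.33 + (29−33.33)²/33.33 = 52.8800
df = 4
p-value (upper-tail) = 0.00000
At α=0.05: p < α → reject H₀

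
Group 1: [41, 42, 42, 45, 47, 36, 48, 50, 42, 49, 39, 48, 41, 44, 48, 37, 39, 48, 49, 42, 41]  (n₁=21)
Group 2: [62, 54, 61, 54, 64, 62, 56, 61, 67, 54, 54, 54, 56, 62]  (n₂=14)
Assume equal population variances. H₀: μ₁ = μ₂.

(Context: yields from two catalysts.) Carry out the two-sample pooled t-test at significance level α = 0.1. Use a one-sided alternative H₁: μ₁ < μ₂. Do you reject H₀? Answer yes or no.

reject H₀: yes

x̄₁=43.714, s₁=4.268, n₁=21
x̄₂=58.643, s₂=4.517, n₂=14
s_p² = [20·4.268² + 13·4.517²]/33 = 19.0758
SE = √(s_p²·(1/21+1/14)) = 1.5070
t = (43.714−58.643)/1.5070 = -9.9064
df = 33
p-value (one-sided, H₁ less) = 0.00000
At α=0.1: p < α → reject H₀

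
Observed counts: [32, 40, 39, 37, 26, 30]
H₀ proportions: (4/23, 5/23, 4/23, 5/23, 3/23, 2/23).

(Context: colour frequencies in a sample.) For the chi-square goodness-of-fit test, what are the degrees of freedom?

degrees of freedom = 5

df = k − 1 = 6 − 1 = 5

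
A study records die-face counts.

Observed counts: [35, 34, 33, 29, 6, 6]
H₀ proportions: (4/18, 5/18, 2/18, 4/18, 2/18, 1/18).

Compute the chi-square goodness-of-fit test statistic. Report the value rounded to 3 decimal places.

test statistic = 26.452

n = 143; E_i = n·p_i = [31.78, 39.72, 15.89, 31.78, 15.89, 7.94]
χ² = (35−31.78)²/31.78 + (34−39.72)²/39.72 + (33−15.89)²/15.89 + (29−31.78)²/31.78 + (6−15.89)²/15.89 + (6−7.94)²/7.94 = 26.4517
df = 5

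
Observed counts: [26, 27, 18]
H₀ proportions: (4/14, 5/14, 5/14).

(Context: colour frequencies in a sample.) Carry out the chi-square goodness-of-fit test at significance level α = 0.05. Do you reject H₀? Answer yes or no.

reject H₀: no

n = 71; E_i = n·p_i = [20.29, 25.36, 25.36]
χ² = (26−20.29)²/20.29 + (27−25.36)²/25.36 + (18−25.36)²/25.36 = 3.8507
df = 2
p-value (upper-tail) = 0.14582
At α=0.05: p ≥ α → fail to reject H₀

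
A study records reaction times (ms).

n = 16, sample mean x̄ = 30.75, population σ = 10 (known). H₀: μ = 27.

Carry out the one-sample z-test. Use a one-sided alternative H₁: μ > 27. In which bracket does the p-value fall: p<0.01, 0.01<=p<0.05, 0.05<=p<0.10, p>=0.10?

p-value bracket: 0.05<=p<0.10

SE = σ/√n = 10/√16 = 2.5000
z = (x̄−μ₀)/SE = (30.75−27)/2.5000 = 1.5000
p-value (one-sided, H₁ greater) = 0.06681
→ bracket: 0.05<=p<0.10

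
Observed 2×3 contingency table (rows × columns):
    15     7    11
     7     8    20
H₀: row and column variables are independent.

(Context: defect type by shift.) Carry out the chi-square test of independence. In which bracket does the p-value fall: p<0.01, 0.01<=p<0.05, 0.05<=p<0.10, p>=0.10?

Row totals [33, 35], col totals [22, 15, 31], n=68
χ² = (15−10.68)²/10.68 + (7−7.28)²/7.28 + (11−15.04)²/15.04 + (7−11.32)²/11.32 + (8−7.72)²/7.72 + (20−15.96)²/15.96 = 5.5346
df = 2
p-value (upper-tail) = 0.06283
→ bracket: 0.05<=p<0.10

p-value bracket: 0.05<=p<0.10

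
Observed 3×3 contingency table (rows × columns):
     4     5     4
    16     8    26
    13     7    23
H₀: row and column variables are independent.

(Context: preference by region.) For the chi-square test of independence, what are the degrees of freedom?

degrees of freedom = 4

df = (r−1)(c−1) = (3−1)·(3−1) = 4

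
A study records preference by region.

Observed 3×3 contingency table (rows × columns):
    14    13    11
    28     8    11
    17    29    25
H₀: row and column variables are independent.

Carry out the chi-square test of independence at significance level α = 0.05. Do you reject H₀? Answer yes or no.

reject H₀: yes

Row totals [38, 47, 71], col totals [59, 50, 47], n=156
χ² = (14−14.37)²/14.37 + (13−12.18)²/12.18 + (11−11.45)²/11.45 + (28−17.78)²/17.78 + (8−15.06)²/15.06 + (11−14.16)²/14.16 + (17−26.85)²/26.85 + (29−22.76)²/22.76 + (25−21.39)²/21.39 = 15.9183
df = 4
p-value (upper-tail) = 0.00313
At α=0.05: p < α → reject H₀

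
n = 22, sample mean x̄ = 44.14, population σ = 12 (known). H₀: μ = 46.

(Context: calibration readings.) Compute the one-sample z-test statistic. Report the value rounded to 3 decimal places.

test statistic = -0.727

SE = σ/√n = 12/√22 = 2.5584
z = (x̄−μ₀)/SE = (44.14−46)/2.5584 = -0.7270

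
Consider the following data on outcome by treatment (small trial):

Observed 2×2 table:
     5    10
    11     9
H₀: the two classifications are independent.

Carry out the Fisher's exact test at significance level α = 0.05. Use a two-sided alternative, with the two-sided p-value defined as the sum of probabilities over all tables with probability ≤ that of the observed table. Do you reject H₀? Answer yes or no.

Margins: r₁=15, r₂=20, c₁=16, c₂=19, n=35
p_obs = C(15,5)·C(20,11)/C(35,16); sum pmf over tables with pmf ≤ p_obs
p-value (two-sided) = 0.30636
At α=0.05: p ≥ α → fail to reject H₀

reject H₀: no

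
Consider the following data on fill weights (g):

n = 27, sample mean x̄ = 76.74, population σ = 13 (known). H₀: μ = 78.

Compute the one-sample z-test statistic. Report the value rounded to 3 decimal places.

test statistic = -0.504

SE = σ/√n = 13/√27 = 2.5019
z = (x̄−μ₀)/SE = (76.74−78)/2.5019 = -0.5036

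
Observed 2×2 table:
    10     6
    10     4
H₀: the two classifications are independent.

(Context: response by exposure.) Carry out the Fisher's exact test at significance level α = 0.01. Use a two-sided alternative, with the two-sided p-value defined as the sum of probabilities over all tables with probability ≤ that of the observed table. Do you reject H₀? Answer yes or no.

Margins: r₁=16, r₂=14, c₁=20, c₂=10, n=30
p_obs = C(16,10)·C(14,10)/C(30,20); sum pmf over tables with pmf ≤ p_obs
p-value (two-sided) = 0.70895
At α=0.01: p ≥ α → fail to reject H₀

reject H₀: no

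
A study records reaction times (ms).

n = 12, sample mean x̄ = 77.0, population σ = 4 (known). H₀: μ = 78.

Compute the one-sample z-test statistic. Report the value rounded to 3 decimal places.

test statistic = -0.866

SE = σ/√n = 4/√12 = 1.1547
z = (x̄−μ₀)/SE = (77.0−78)/1.1547 = -0.8660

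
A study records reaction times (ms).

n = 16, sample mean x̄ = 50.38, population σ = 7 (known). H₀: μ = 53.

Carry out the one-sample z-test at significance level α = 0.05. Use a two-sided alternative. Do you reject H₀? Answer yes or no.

SE = σ/√n = 7/√16 = 1.7500
z = (x̄−μ₀)/SE = (50.38−53)/1.7500 = -1.4971
p-value (two-sided) = 0.13436
At α=0.05: p ≥ α → fail to reject H₀

reject H₀: no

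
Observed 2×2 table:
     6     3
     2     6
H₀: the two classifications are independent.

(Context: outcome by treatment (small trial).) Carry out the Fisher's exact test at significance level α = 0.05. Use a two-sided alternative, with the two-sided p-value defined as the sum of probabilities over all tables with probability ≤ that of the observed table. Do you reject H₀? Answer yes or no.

reject H₀: no

Margins: r₁=9, r₂=8, c₁=8, c₂=9, n=17
p_obs = C(9,6)·C(8,2)/C(17,8); sum pmf over tables with pmf ≤ p_obs
p-value (two-sided) = 0.15343
At α=0.05: p ≥ α → fail to reject H₀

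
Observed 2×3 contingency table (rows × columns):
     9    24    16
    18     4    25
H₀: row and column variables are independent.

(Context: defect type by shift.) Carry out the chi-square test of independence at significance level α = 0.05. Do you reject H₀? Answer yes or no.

Row totals [49, 47], col totals [27, 28, 41], n=96
χ² = (9−13.78)²/13.78 + (24−14.29)²/14.29 + (16−20.93)²/20.93 + (18−13.22)²/13.22 + (4−13.71)²/13.71 + (25−20.07)²/20.07 = 19.2280
df = 2
p-value (upper-tail) = 0.00007
At α=0.05: p < α → reject H₀

reject H₀: yes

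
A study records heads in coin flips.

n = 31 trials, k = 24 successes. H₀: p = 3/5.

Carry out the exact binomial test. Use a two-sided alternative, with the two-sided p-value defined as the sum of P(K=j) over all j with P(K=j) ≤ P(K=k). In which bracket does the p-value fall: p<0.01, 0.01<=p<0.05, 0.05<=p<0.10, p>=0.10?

Exact binomial: n=31, k=24, p₀=3/5=0.6000
P(X=j) = C(n,j)·p₀^j·(1−p₀)^(n−j); p = Σ P(X=j) over j with P(X=j) ≤ P(X=24)
p-value (two-sided) = 0.06498
→ bracket: 0.05<=p<0.10

p-value bracket: 0.05<=p<0.10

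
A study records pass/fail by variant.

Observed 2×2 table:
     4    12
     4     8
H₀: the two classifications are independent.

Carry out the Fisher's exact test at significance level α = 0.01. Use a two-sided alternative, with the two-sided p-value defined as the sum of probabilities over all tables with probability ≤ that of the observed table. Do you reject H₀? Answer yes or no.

reject H₀: no

Margins: r₁=16, r₂=12, c₁=8, c₂=20, n=28
p_obs = C(16,4)·C(12,4)/C(28,8); sum pmf over tables with pmf ≤ p_obs
p-value (two-sided) = 0.69082
At α=0.01: p ≥ α → fail to reject H₀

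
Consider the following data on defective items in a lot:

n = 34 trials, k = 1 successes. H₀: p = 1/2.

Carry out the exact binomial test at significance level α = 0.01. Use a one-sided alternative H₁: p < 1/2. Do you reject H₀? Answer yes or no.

reject H₀: yes

Exact binomial: n=34, k=1, p₀=1/2=0.5000
P(X≤1) from Σ C(n,i)·p₀^i·(1−p₀)^(n−i)
p-value (one-sided, H₁ less) = 0.00000
At α=0.01: p < α → reject H₀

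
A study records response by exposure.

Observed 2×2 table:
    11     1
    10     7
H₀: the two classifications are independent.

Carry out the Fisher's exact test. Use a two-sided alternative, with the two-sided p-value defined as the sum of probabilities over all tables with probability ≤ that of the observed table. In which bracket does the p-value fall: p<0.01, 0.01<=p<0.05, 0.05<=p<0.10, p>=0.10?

p-value bracket: 0.05<=p<0.10

Margins: r₁=12, r₂=17, c₁=21, c₂=8, n=29
p_obs = C(12,11)·C(17,10)/C(29,21); sum pmf over tables with pmf ≤ p_obs
p-value (two-sided) = 0.09257
→ bracket: 0.05<=p<0.10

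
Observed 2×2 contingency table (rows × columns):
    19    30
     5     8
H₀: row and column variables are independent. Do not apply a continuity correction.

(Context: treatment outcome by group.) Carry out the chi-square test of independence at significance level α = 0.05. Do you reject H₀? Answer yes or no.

reject H₀: no

Row totals [49, 13], col totals [24, 38], n=62
χ² = (19−18.97)²/18.97 + (30−30.03)²/30.03 + (5−5.03)²/5.03 + (8−7.97)²/7.97 = 0.0004
df = 1
p-value (upper-tail) = 0.98352
At α=0.05: p ≥ α → fail to reject H₀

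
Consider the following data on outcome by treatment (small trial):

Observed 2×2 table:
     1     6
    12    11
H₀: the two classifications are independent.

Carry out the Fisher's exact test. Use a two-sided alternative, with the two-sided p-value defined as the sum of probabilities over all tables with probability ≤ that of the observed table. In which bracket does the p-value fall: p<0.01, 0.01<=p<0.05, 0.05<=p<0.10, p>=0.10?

p-value bracket: p>=0.10

Margins: r₁=7, r₂=23, c₁=13, c₂=17, n=30
p_obs = C(7,1)·C(23,12)/C(30,13); sum pmf over tables with pmf ≤ p_obs
p-value (two-sided) = 0.10375
→ bracket: p>=0.10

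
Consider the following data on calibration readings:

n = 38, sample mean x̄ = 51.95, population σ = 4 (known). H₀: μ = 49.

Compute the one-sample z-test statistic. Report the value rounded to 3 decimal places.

test statistic = 4.546

SE = σ/√n = 4/√38 = 0.6489
z = (x̄−μ₀)/SE = (51.95−49)/0.6489 = 4.5463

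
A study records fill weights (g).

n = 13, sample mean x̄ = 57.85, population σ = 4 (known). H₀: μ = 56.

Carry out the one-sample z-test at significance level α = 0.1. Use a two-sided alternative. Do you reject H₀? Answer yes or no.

SE = σ/√n = 4/√13 = 1.1094
z = (x̄−μ₀)/SE = (57.85−56)/1.1094 = 1.6676
p-value (two-sided) = 0.09540
At α=0.1: p < α → reject H₀

reject H₀: yes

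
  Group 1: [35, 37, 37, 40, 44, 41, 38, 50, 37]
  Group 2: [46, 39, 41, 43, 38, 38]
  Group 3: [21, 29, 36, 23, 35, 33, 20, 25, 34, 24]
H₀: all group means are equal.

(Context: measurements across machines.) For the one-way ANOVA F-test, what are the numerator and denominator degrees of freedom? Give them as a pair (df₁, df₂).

k = 3 groups, N = 25 total
df = (k−1, N−k) = (3−1, 25−3) = (2, 22)

degrees of freedom = [2, 22]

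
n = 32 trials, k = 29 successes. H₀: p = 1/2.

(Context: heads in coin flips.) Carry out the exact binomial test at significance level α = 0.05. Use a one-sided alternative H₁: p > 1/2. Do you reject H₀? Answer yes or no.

Exact binomial: n=32, k=29, p₀=1/2=0.5000
P(X≥29) from Σ C(n,i)·p₀^i·(1−p₀)^(n−i)
p-value (one-sided, H₁ greater) = 0.00000
At α=0.05: p < α → reject H₀

reject H₀: yes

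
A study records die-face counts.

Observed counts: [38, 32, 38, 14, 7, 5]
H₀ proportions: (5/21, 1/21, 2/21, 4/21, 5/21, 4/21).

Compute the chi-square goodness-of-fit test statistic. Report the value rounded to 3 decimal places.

test statistic = 195.081

n = 134; E_i = n·p_i = [31.90, 6.38, 12.76, 25.52, 31.90, 25.52]
χ² = (38−31.90)²/31.90 + (32−6.38)²/6.38 + (38−12.76)²/12.76 + (14−25.52)²/25.52 + (7−31.90)²/31.90 + (5−25.52)²/25.52 = 195.0810
df = 5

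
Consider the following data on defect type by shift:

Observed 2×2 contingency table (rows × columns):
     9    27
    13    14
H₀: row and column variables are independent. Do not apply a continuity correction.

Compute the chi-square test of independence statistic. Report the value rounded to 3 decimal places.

test statistic = 3.638

Row totals [36, 27], col totals [22, 41], n=63
χ² = (9−12.57)²/12.57 + (27−23.43)²/23.43 + (13−9.43)²/9.43 + (14−17.57)²/17.57 = 3.6377
df = 1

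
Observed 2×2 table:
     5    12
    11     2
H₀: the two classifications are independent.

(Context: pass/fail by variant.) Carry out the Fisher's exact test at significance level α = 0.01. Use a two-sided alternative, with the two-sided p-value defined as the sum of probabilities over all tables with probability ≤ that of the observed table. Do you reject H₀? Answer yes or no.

reject H₀: yes

Margins: r₁=17, r₂=13, c₁=16, c₂=14, n=30
p_obs = C(17,5)·C(13,11)/C(30,16); sum pmf over tables with pmf ≤ p_obs
p-value (two-sided) = 0.00391
At α=0.01: p < α → reject H₀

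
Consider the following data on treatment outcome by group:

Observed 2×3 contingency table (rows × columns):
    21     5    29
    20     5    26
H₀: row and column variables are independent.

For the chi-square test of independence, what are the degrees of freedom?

df = (r−1)(c−1) = (2−1)·(3−1) = 2

degrees of freedom = 2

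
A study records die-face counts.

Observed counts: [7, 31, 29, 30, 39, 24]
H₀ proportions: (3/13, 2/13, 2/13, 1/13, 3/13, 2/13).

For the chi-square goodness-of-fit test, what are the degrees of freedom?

df = k − 1 = 6 − 1 = 5

degrees of freedom = 5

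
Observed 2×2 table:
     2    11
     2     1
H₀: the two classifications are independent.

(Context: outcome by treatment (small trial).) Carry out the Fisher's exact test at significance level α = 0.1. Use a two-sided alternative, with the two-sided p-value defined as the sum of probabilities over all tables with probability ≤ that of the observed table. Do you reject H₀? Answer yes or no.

Margins: r₁=13, r₂=3, c₁=4, c₂=12, n=16
p_obs = C(13,2)·C(3,2)/C(16,4); sum pmf over tables with pmf ≤ p_obs
p-value (two-sided) = 0.13571
At α=0.1: p ≥ α → fail to reject H₀

reject H₀: no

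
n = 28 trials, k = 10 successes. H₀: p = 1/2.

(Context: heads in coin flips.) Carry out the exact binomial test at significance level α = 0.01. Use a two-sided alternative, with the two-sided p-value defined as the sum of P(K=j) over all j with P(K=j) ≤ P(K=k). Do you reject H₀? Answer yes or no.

Exact binomial: n=28, k=10, p₀=1/2=0.5000
P(X=j) = C(n,j)·p₀^j·(1−p₀)^(n−j); p = Σ P(X=j) over j with P(X=j) ≤ P(X=10)
p-value (two-sided) = 0.18493
At α=0.01: p ≥ α → fail to reject H₀

reject H₀: no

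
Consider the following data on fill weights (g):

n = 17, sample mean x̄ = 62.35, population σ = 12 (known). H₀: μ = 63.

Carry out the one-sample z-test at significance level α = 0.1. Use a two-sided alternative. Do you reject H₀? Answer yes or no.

SE = σ/√n = 12/√17 = 2.9104
z = (x̄−μ₀)/SE = (62.35−63)/2.9104 = -0.2233
p-value (two-sided) = 0.82327
At α=0.1: p ≥ α → fail to reject H₀

reject H₀: no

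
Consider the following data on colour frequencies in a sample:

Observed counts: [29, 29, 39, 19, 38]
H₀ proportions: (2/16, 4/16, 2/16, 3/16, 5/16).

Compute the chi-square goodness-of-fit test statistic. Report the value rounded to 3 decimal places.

test statistic = 33.053

n = 154; E_i = n·p_i = [19.25, 38.50, 19.25, 28.88, 48.12]
χ² = (29−19.25)²/19.25 + (29−38.50)²/38.50 + (39−19.25)²/19.25 + (19−28.88)²/28.88 + (38−48.12)²/48.12 = 33.0528
df = 4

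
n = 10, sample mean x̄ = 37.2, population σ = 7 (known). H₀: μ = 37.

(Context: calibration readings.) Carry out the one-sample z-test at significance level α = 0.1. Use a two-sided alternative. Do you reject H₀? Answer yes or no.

reject H₀: no

SE = σ/√n = 7/√10 = 2.2136
z = (x̄−μ₀)/SE = (37.2−37)/2.2136 = 0.0904
p-value (two-sided) = 0.92801
At α=0.1: p ≥ α → fail to reject H₀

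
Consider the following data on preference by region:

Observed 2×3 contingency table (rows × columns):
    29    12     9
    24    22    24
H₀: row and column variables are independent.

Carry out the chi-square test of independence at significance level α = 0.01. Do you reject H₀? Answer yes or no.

reject H₀: no

Row totals [50, 70], col totals [53, 34, 33], n=120
χ² = (29−22.08)²/22.08 + (12−14.17)²/14.17 + (9−13.75)²/13.75 + (24−30.92)²/30.92 + (22−19.83)²/19.83 + (24−19.25)²/19.25 = 7.0948
df = 2
p-value (upper-tail) = 0.02880
At α=0.01: p ≥ α → fail to reject H₀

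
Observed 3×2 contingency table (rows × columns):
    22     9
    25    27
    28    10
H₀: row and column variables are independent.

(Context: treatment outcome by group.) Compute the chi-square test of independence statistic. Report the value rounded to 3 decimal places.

Row totals [31, 52, 38], col totals [75, 46], n=121
χ² = (22−19.21)²/19.21 + (9−11.79)²/11.79 + (25−32.23)²/32.23 + (27−19.77)²/19.77 + (28−23.55)²/23.55 + (10−14.45)²/14.45 = 7.5374
df = 2

test statistic = 7.537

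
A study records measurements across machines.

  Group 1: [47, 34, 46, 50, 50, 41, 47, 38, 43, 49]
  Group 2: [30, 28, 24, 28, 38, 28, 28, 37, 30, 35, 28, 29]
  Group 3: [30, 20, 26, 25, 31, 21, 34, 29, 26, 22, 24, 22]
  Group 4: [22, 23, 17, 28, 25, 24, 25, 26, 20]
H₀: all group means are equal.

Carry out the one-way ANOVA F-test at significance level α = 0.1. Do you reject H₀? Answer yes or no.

reject H₀: yes

Group means [44.50, 30.25, 25.83, 23.33], grand mean 30.884
SSB = Σnᵢ(x̄ᵢ−x̄)² = 2678.002; SSW = ΣΣ(x−x̄ᵢ)² = 756.417
MSB = 2678.002/3 = 892.6673; MSW = 756.417/39 = 19.3953
F = MSB/MSW = 46.0249
df = (3, 39)
p-value (upper-tail) = 0.00000
At α=0.1: p < α → reject H₀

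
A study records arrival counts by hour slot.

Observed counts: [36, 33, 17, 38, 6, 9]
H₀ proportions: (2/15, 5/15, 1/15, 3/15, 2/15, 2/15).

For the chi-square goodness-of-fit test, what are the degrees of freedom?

df = k − 1 = 6 − 1 = 5

degrees of freedom = 5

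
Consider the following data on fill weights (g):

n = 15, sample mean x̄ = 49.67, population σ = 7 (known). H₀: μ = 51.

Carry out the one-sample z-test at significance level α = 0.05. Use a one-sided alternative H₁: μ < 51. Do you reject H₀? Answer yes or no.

reject H₀: no

SE = σ/√n = 7/√15 = 1.8074
z = (x̄−μ₀)/SE = (49.67−51)/1.8074 = -0.7359
p-value (one-sided, H₁ less) = 0.23091
At α=0.05: p ≥ α → fail to reject H₀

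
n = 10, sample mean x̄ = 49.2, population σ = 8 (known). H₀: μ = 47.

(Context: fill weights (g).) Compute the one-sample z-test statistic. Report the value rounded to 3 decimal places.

SE = σ/√n = 8/√10 = 2.5298
z = (x̄−μ₀)/SE = (49.2−47)/2.5298 = 0.8696

test statistic = 0.870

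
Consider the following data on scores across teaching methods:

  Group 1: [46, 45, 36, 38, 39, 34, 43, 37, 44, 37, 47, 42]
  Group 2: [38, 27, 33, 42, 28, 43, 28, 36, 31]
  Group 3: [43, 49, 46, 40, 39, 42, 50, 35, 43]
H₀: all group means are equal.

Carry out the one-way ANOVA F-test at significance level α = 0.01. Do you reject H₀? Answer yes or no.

Group means [40.67, 34.00, 43.00], grand mean 39.367
SSB = Σnᵢ(x̄ᵢ−x̄)² = 398.300; SSW = ΣΣ(x−x̄ᵢ)² = 688.667
MSB = 398.300/2 = 199.1500; MSW = 688.667/27 = 25.5062
F = MSB/MSW = 7.8079
df = (2, 27)
p-value (upper-tail) = 0.00211
At α=0.01: p < α → reject H₀

reject H₀: yes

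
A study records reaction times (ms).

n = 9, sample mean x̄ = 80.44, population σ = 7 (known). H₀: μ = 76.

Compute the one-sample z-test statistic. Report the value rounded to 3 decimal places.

test statistic = 1.903

SE = σ/√n = 7/√9 = 2.3333
z = (x̄−μ₀)/SE = (80.44−76)/2.3333 = 1.9029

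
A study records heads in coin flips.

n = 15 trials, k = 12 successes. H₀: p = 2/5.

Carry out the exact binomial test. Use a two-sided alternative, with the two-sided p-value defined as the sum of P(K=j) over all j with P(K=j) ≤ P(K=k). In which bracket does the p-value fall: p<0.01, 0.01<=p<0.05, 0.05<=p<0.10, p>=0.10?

Exact binomial: n=15, k=12, p₀=2/5=0.4000
P(X=j) = C(n,j)·p₀^j·(1−p₀)^(n−j); p = Σ P(X=j) over j with P(X=j) ≤ P(X=12)
p-value (two-sided) = 0.00240
→ bracket: p<0.01

p-value bracket: p<0.01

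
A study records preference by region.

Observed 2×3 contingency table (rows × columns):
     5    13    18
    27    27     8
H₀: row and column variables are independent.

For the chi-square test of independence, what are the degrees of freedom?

df = (r−1)(c−1) = (2−1)·(3−1) = 2

degrees of freedom = 2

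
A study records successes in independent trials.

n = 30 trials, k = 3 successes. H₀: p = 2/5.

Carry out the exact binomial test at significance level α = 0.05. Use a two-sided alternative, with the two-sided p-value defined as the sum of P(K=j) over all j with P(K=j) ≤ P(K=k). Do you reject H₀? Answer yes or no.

reject H₀: yes

Exact binomial: n=30, k=3, p₀=2/5=0.4000
P(X=j) = C(n,j)·p₀^j·(1−p₀)^(n−j); p = Σ P(X=j) over j with P(X=j) ≤ P(X=3)
p-value (two-sided) = 0.00054
At α=0.05: p < α → reject H₀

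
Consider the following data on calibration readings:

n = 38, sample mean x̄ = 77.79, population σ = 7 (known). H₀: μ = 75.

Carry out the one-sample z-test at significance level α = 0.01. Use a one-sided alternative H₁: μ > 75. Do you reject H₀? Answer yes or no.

reject H₀: yes

SE = σ/√n = 7/√38 = 1.1355
z = (x̄−μ₀)/SE = (77.79−75)/1.1355 = 2.4570
p-value (one-sided, H₁ greater) = 0.00701
At α=0.01: p < α → reject H₀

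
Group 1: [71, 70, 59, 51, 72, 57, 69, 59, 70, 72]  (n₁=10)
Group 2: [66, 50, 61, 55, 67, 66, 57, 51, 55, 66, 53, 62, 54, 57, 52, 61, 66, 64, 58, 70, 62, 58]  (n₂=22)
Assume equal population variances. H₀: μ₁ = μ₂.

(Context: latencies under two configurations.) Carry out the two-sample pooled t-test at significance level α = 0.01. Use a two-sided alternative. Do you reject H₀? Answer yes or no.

x̄₁=65.000, s₁=7.688, n₁=10
x̄₂=59.591, s₂=5.861, n₂=22
s_p² = [9·7.688² + 21·5.861²]/30 = 41.7773
SE = √(s_p²·(1/10+1/22)) = 2.4651
t = (65.000−59.591)/2.4651 = 2.1943
df = 30
p-value (two-sided) = 0.03610
At α=0.01: p ≥ α → fail to reject H₀

reject H₀: no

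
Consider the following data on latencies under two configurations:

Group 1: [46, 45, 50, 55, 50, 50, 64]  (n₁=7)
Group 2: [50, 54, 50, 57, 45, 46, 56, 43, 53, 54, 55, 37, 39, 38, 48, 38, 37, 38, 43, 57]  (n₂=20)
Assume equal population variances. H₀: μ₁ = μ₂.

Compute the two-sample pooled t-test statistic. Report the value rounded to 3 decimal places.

x̄₁=51.429, s₁=6.425, n₁=7
x̄₂=46.900, s₂=7.405, n₂=20
s_p² = [6·6.425² + 19·7.405²]/25 = 51.5806
SE = √(s_p²·(1/7+1/20)) = 3.1540
t = (51.429−46.900)/3.1540 = 1.4358
df = 25

test statistic = 1.436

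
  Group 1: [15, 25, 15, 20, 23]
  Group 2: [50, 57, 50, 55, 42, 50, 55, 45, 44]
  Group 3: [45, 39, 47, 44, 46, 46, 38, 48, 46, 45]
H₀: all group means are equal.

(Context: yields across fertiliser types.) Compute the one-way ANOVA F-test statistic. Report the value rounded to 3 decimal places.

test statistic = 80.271

Group means [19.60, 49.78, 44.40], grand mean 41.250
SSB = Σnᵢ(x̄ᵢ−x̄)² = 3097.344; SSW = ΣΣ(x−x̄ᵢ)² = 405.156
MSB = 3097.344/2 = 1548.6722; MSW = 405.156/21 = 19.2931
F = MSB/MSW = 80.2707
df = (2, 21)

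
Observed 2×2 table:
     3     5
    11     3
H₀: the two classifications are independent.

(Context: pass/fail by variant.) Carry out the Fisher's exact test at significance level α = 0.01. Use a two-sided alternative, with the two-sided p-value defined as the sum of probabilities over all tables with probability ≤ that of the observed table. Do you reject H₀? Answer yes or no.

reject H₀: no

Margins: r₁=8, r₂=14, c₁=14, c₂=8, n=22
p_obs = C(8,3)·C(14,11)/C(22,14); sum pmf over tables with pmf ≤ p_obs
p-value (two-sided) = 0.08146
At α=0.01: p ≥ α → fail to reject H₀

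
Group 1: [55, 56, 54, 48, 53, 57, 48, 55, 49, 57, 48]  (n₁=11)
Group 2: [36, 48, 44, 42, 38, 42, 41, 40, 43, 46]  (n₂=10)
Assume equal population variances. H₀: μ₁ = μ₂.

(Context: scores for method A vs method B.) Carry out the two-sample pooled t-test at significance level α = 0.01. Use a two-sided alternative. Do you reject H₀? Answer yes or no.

x̄₁=52.727, s₁=3.744, n₁=11
x̄₂=42.000, s₂=3.559, n₂=10
s_p² = [10·3.744² + 9·3.559²]/19 = 13.3780
SE = √(s_p²·(1/11+1/10)) = 1.5981
t = (52.727−42.000)/1.5981 = 6.7124
df = 19
p-value (two-sided) = 0.00000
At α=0.01: p < α → reject H₀

reject H₀: yes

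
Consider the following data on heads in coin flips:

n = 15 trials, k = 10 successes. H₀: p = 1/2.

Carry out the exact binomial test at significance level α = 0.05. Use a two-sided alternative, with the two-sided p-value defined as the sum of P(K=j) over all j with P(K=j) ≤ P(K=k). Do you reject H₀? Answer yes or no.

reject H₀: no

Exact binomial: n=15, k=10, p₀=1/2=0.5000
P(X=j) = C(n,j)·p₀^j·(1−p₀)^(n−j); p = Σ P(X=j) over j with P(X=j) ≤ P(X=10)
p-value (two-sided) = 0.30176
At α=0.05: p ≥ α → fail to reject H₀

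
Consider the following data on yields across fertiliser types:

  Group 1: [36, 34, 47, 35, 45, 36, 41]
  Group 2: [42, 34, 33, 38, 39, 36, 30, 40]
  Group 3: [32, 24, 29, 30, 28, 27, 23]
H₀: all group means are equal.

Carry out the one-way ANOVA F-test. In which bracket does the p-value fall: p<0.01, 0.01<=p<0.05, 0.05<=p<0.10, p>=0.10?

p-value bracket: p<0.01

Group means [39.14, 36.50, 27.57], grand mean 34.500
SSB = Σnᵢ(x̄ᵢ−x̄)² = 518.929; SSW = ΣΣ(x−x̄ᵢ)² = 336.571
MSB = 518.929/2 = 259.4643; MSW = 336.571/19 = 17.7143
F = MSB/MSW = 14.6472
df = (2, 19)
p-value (upper-tail) = 0.00014
→ bracket: p<0.01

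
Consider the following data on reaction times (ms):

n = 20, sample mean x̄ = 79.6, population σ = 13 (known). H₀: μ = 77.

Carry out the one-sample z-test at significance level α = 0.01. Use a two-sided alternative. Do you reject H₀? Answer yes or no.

SE = σ/√n = 13/√20 = 2.9069
z = (x̄−μ₀)/SE = (79.6−77)/2.9069 = 0.8944
p-value (two-sided) = 0.37109
At α=0.01: p ≥ α → fail to reject H₀

reject H₀: no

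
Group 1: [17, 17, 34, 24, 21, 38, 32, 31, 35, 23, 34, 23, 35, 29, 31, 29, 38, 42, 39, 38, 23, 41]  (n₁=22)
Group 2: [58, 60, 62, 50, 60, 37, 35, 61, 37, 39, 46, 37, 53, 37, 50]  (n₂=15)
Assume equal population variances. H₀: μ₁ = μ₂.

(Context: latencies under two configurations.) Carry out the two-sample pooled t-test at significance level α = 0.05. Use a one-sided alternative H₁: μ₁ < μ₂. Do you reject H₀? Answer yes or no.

reject H₀: yes

x̄₁=30.636, s₁=7.625, n₁=22
x̄₂=48.133, s₂=10.433, n₂=15
s_p² = [21·7.625² + 14·10.433²]/35 = 78.4235
SE = √(s_p²·(1/22+1/15)) = 2.9653
t = (30.636−48.133)/2.9653 = -5.9006
df = 35
p-value (one-sided, H₁ less) = 0.00000
At α=0.05: p < α → reject H₀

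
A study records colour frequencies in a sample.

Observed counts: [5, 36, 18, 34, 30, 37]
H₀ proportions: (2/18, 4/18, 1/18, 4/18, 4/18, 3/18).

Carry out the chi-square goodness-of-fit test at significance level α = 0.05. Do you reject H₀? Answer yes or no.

reject H₀: yes

n = 160; E_i = n·p_i = [17.78, 35.56, 8.89, 35.56, 35.56, 26.67]
χ² = (5−17.78)²/17.78 + (36−35.56)²/35.56 + (18−8.89)²/8.89 + (34−35.56)²/35.56 + (30−35.56)²/35.56 + (37−26.67)²/26.67 = 23.4688
df = 5
p-value (upper-tail) = 0.00027
At α=0.05: p < α → reject H₀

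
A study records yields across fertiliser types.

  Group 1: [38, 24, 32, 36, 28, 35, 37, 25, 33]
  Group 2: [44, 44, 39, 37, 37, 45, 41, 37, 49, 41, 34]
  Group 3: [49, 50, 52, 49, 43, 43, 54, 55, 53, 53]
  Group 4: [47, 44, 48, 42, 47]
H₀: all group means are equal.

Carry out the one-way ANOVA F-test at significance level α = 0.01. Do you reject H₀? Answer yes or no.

Group means [32.00, 40.73, 50.10, 45.60], grand mean 41.857
SSB = Σnᵢ(x̄ᵢ−x̄)² = 1638.004; SSW = ΣΣ(x−x̄ᵢ)² = 602.282
MSB = 1638.004/3 = 546.0013; MSW = 602.282/31 = 19.4284
F = MSB/MSW = 28.1032
df = (3, 31)
p-value (upper-tail) = 0.00000
At α=0.01: p < α → reject H₀

reject H₀: yes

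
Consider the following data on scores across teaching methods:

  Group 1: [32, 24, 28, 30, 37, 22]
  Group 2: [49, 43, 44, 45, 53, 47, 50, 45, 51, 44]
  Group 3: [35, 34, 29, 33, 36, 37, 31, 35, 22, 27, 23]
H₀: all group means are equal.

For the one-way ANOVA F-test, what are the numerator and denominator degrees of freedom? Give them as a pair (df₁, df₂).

degrees of freedom = [2, 24]

k = 3 groups, N = 27 total
df = (k−1, N−k) = (3−1, 27−3) = (2, 24)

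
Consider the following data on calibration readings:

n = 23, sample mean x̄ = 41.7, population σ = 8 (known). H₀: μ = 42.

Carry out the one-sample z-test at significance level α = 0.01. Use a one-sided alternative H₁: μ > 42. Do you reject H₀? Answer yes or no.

SE = σ/√n = 8/√23 = 1.6681
z = (x̄−μ₀)/SE = (41.7−42)/1.6681 = -0.1798
p-value (one-sided, H₁ greater) = 0.57136
At α=0.01: p ≥ α → fail to reject H₀

reject H₀: no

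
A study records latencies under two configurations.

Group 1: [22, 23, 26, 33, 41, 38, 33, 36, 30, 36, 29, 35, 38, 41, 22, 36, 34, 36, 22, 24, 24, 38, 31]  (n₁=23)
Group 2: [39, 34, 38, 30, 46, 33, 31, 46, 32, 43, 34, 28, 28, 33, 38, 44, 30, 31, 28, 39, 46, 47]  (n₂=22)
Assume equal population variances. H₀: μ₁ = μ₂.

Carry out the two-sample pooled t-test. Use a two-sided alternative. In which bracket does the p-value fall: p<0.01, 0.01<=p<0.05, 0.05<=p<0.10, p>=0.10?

x̄₁=31.652, s₁=6.415, n₁=23
x̄₂=36.273, s₂=6.599, n₂=22
s_p² = [22·6.415² + 21·6.599²]/43 = 42.3158
SE = √(s_p²·(1/23+1/22)) = 1.9399
t = (31.652−36.273)/1.9399 = -2.3818
df = 43
p-value (two-sided) = 0.02172
→ bracket: 0.01<=p<0.05

p-value bracket: 0.01<=p<0.05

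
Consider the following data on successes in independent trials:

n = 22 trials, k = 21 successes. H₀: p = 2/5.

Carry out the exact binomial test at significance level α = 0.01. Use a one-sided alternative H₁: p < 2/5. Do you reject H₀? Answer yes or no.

Exact binomial: n=22, k=21, p₀=2/5=0.4000
P(X≤21) from Σ C(n,i)·p₀^i·(1−p₀)^(n−i)
p-value (one-sided, H₁ less) = 1.00000
At α=0.01: p ≥ α → fail to reject H₀

reject H₀: no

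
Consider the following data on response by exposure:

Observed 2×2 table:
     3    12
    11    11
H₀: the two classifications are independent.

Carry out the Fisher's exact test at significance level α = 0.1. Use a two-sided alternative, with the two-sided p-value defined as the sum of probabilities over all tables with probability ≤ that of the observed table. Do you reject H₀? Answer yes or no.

reject H₀: yes

Margins: r₁=15, r₂=22, c₁=14, c₂=23, n=37
p_obs = C(15,3)·C(22,11)/C(37,14); sum pmf over tables with pmf ≤ p_obs
p-value (two-sided) = 0.09049
At α=0.1: p < α → reject H₀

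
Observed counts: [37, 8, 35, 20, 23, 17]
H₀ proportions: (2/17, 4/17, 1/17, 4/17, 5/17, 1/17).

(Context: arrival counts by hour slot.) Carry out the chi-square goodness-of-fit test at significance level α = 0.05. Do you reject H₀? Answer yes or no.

reject H₀: yes

n = 140; E_i = n·p_i = [16.47, 32.94, 8.24, 32.94, 41.18, 8.24]
χ² = (37−16.47)²/16.47 + (8−32.94)²/32.94 + (35−8.24)²/8.24 + (20−32.94)²/32.94 + (23−41.18)²/41.18 + (17−8.24)²/8.24 = 153.8936
df = 5
p-value (upper-tail) = 0.00000
At α=0.05: p < α → reject H₀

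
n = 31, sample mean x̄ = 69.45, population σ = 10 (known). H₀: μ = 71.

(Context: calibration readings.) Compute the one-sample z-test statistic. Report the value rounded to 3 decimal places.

test statistic = -0.863

SE = σ/√n = 10/√31 = 1.7961
z = (x̄−μ₀)/SE = (69.45−71)/1.7961 = -0.8630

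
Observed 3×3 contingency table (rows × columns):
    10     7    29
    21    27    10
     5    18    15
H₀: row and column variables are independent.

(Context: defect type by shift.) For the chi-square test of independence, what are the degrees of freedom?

df = (r−1)(c−1) = (3−1)·(3−1) = 4

degrees of freedom = 4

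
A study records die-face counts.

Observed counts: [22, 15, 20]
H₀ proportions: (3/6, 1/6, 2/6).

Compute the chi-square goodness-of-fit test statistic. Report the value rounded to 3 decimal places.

n = 57; E_i = n·p_i = [28.50, 9.50, 19.00]
χ² = (22−28.50)²/28.50 + (15−9.50)²/9.50 + (20−19.00)²/19.00 = 4.7193
df = 2

test statistic = 4.719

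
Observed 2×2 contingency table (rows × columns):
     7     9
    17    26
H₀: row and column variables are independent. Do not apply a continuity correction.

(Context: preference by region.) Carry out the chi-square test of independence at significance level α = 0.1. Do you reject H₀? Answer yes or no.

Row totals [16, 43], col totals [24, 35], n=59
χ² = (7−6.51)²/6.51 + (9−9.49)²/9.49 + (17−17.49)²/17.49 + (26−25.51)²/25.51 = 0.0859
df = 1
p-value (upper-tail) = 0.76951
At α=0.1: p ≥ α → fail to reject H₀

reject H₀: no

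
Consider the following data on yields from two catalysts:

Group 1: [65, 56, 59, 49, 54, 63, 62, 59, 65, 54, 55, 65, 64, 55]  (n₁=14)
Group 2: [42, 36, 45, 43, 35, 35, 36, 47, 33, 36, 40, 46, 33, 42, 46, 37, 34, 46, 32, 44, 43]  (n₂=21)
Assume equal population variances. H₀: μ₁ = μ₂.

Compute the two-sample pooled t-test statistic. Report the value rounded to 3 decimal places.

test statistic = 10.901

x̄₁=58.929, s₁=5.181, n₁=14
x̄₂=39.571, s₂=5.124, n₂=21
s_p² = [13·5.181² + 20·5.124²]/33 = 26.4870
SE = √(s_p²·(1/14+1/21)) = 1.7757
t = (58.929−39.571)/1.7757 = 10.9010
df = 33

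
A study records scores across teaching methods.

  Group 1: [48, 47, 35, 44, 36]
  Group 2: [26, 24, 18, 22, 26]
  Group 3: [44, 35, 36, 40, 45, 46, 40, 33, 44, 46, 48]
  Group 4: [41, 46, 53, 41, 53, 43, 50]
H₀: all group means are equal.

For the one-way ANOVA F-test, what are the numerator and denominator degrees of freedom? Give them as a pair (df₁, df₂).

k = 4 groups, N = 28 total
df = (k−1, N−k) = (4−1, 28−4) = (3, 24)

degrees of freedom = [3, 24]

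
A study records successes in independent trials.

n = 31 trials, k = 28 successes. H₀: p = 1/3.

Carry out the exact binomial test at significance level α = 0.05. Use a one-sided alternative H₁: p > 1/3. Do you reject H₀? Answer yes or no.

reject H₀: yes

Exact binomial: n=31, k=28, p₀=1/3=0.3333
P(X≥28) from Σ C(n,i)·p₀^i·(1−p₀)^(n−i)
p-value (one-sided, H₁ greater) = 0.00000
At α=0.05: p < α → reject H₀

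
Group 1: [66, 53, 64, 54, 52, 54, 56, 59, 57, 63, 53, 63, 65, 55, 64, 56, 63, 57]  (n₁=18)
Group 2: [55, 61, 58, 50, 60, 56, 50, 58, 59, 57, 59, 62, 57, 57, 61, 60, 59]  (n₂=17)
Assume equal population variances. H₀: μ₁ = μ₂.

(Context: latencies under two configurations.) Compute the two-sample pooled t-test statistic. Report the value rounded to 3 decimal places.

x̄₁=58.556, s₁=4.805, n₁=18
x̄₂=57.588, s₂=3.411, n₂=17
s_p² = [17·4.805² + 16·3.411²]/33 = 17.5322
SE = √(s_p²·(1/18+1/17)) = 1.4161
t = (58.556−57.588)/1.4161 = 0.6831
df = 33

test statistic = 0.683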